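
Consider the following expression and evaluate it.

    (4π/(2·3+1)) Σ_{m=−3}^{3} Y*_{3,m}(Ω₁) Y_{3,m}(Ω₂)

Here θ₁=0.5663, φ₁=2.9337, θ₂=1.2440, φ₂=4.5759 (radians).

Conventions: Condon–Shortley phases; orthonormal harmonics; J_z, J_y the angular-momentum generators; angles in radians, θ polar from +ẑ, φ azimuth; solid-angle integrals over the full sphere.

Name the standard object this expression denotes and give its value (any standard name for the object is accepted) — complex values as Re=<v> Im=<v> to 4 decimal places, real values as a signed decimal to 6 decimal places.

Legendre polynomial (addition theorem), -0.319672

This sum is the spherical-harmonic addition theorem: it equals the Legendre polynomial P_l(cos γ) of the angle γ between the two directions.
Summing Y*_{l m}(θ₁,φ₁)·Y_{l m}(θ₂,φ₂) over m ∈ [−3, 3]; prefactor 4π/(2·3+1) = 1.795196:
  term(m=-3) = 0.00485 + 0.02231j   from Y*(Ω₁)=-0.05230 + 0.03763j, Y(Ω₂)=0.14110 - 0.32512j
  term(m=-2) = -0.07231 + 0.01040j   from Y*(Ω₁)=0.22710 - 0.10027j, Y(Ω₂)=-0.28337 - 0.07933j
  term(m=-1) = 0.00470 + 0.06571j   from Y*(Ω₁)=-0.43445 + 0.09164j, Y(Ω₂)=0.02019 - 0.14699j
  term(m=+0) = -0.05257 + 0.00000j   from Y*(Ω₁)=0.17660 + 0.00000j, Y(Ω₂)=-0.29766 + 0.00000j
  term(m=+1) = 0.00470 - 0.06571j   from Y*(Ω₁)=0.43445 + 0.09164j, Y(Ω₂)=-0.02019 - 0.14699j
  term(m=+2) = -0.07231 - 0.01040j   from Y*(Ω₁)=0.22710 + 0.10027j, Y(Ω₂)=-0.28337 + 0.07933j
  term(m=+3) = 0.00485 - 0.02231j   from Y*(Ω₁)=0.05230 + 0.03763j, Y(Ω₂)=-0.14110 - 0.32512j
Σ over m = -0.17807 + 0.00000j; ×(4π/7) → -0.31967 + 0.00000j. Real part: -0.319672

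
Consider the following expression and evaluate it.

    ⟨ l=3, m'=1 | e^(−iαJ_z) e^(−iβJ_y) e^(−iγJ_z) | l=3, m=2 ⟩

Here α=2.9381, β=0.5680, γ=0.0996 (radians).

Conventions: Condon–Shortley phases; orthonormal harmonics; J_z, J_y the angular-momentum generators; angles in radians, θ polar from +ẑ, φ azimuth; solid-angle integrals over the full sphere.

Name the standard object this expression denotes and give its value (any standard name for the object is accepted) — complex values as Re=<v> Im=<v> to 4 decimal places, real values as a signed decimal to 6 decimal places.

This is a Wigner D-matrix element — the rotation-matrix element ⟨l m'| R(α,β,γ) |l m⟩ in the angular-momentum basis.
First d^3_{1,2}(β=0.5680), then the phase factors e^{-i(1)α} and e^{-i(2)γ}:
c=cos(0.568000/2)=0.959942, s=sin(0.568000/2)=0.280198; N=√[24·2·120·1]=75.894664
Admissible k: 1..2 (factorial args all ≥0)
  k=1: (−1)^0·75.8947/(24)·0.9599^5·0.2802^1 = +0.722254
  k=2: (−1)^1·75.8947/(12)·0.9599^3·0.2802^3 = -0.123072
d^3_{1,2}(0.5680) = +0.722254 -0.123072 = +0.599183
Attach z-rotation phases: D = e^{-i(1)(2.9381)}·(+0.599183)·e^{-i(2)(0.0996)} = -0.599177-0.002572i

Wigner D-matrix element, Re=-0.5992 Im=-0.0026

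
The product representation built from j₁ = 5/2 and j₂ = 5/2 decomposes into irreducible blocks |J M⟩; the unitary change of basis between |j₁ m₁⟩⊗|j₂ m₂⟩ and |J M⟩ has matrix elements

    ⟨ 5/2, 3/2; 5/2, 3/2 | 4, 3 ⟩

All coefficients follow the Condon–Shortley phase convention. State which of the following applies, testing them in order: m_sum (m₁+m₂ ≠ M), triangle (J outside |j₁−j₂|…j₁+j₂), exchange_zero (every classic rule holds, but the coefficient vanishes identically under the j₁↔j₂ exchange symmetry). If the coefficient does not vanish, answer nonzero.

m-sum: m₁+m₂ = 3/2+3/2 = 3, M = 3  ✓
triangle: |j₁−j₂| = 0 ≤ J = 4 ≤ j₁+j₂ = 5  ✓
exchange: j₁=j₂ and m₁=m₂, and (−1)^(j₁+j₂−J) = (−1)^1 = −1 forces ⟨j₁m₁;j₂m₂|JM⟩ = −⟨j₂m₂;j₁m₁|JM⟩ = −⟨j₁m₁;j₂m₂|JM⟩ ⇒ the coefficient vanishes identically
Racah sum check: Σ_k collapses to 0 ⇒ CG = 0

exchange_zero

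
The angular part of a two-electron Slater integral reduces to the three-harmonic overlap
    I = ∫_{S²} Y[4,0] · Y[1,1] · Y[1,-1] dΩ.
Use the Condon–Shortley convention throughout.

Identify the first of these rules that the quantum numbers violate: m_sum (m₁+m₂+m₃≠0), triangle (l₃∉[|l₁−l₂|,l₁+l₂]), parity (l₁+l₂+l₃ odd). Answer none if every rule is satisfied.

triangle

Σmᵢ = 0  ✓
l₃∈[|l₁−l₂|,l₁+l₂]=[3,5] required, l₃=1 fails  ✗
Σlᵢ = 6 ⇒ even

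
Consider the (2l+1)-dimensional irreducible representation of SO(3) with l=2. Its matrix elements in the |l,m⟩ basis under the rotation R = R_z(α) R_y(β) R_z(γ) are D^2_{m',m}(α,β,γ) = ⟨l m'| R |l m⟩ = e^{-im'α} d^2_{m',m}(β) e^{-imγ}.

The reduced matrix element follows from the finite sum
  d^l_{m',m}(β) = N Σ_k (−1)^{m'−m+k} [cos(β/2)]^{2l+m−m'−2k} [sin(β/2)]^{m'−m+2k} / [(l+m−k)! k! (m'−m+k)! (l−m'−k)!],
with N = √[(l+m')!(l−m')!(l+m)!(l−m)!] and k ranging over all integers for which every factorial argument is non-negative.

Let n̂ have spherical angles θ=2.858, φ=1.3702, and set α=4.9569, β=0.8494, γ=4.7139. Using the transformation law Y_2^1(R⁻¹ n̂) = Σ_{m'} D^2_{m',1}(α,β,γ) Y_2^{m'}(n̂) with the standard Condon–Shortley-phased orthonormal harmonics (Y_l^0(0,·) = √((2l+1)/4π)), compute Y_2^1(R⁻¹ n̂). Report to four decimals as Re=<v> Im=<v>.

Need the full column D^2_{m',1} for m'=−2..2 at α=4.9569, β=0.8494, γ=4.7139.
cos(β/2)=0.911162, sin(β/2)=0.412047
d^2_{-2,1}: single k=3 term ⇒ +0.127487;  D = +0.059719-0.112635i
d^2_{-1,1}: k∈[2..3] ⇒ +0.422870 -0.028826 = +0.394044;  D = +0.382467+0.094813i
d^2_{0,1}: k∈[1..2] ⇒ +0.763502 -0.156140 = +0.607362;  D = +0.000918+0.607362i
d^2_{1,1}: k∈[0..1] ⇒ +0.689260 -0.422870 = +0.266390;  D = -0.258368+0.064879i
d^2_{2,1}: single k=0 term ⇒ -0.623397;  D = +0.293680+0.549887i
Y_2^{m'}(θ=2.858,φ=1.3702) and Σ D·Y over m':
  (+0.0597-0.1126i)·(-0.0278-0.0118i)  (+0.3825+0.0948i)·(-0.0414+0.2034i)  (+0.0009+0.6074i)·(+0.5567+0.0000i)  (-0.2584+0.0649i)·(+0.0414+0.2034i)  (+0.2937+0.5499i)·(-0.0278+0.0118i)
Y_2^1(R⁻¹ n̂) = -0.076128+0.352711i

Re=-0.0761 Im=0.3527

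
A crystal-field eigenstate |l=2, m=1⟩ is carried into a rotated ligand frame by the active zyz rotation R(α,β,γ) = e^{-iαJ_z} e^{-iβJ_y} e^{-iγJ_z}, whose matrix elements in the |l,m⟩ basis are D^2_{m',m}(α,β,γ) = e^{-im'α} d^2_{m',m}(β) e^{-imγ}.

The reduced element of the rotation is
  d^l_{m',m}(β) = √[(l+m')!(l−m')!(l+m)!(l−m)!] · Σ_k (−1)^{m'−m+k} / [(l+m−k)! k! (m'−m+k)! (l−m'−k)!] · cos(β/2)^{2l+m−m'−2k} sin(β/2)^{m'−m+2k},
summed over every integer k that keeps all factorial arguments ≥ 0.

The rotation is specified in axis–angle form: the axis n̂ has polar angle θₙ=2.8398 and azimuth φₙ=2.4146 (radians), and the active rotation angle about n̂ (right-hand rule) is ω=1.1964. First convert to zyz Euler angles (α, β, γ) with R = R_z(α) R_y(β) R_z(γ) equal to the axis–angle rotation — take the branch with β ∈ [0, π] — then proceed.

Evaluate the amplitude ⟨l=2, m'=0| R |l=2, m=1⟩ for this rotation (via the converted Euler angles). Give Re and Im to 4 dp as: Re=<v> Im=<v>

Re=0.0571 Im=0.3773

Axis–angle → zyz. n̂ = (sinθₙcosφₙ, sinθₙsinφₙ, cosθₙ) = (-0.222085, +0.197548, -0.954805), ω = 1.1964.
R = I cosω + sinω [n̂]ₓ + (1−cosω) n̂n̂ᵀ gives
  R = [+0.396995, +0.860837, +0.318363; -0.916492, +0.390464, +0.087061; -0.049364, -0.326341, +0.943962]
β = atan2(√(R₁₃²+R₂₃²), R₃₃) = 0.336360; α = atan2(R₂₃, R₁₃) mod 2π = 0.266938; γ = atan2(R₃₂, −R₃₁) mod 2π = 4.862516
D^2_{0,1}(0.2669,0.3364,4.8625) = e^{-i·0·0.2669}·d^2_{0,1}(0.3364)·e^{-i·1·4.8625}. Compute d first:
c=cos(0.336360/2)=0.985891, s=sin(0.336360/2)=0.167388; N=√[2·2·6·1]=4.898979
The bounds max(0,m−m')=1 and min(l+m,l−m')=2 give 2 terms
  k=1: (−1)^0·4.8990/(2)·0.9859^3·0.1674^1 = +0.392905
  k=2: (−1)^1·4.8990/(2)·0.9859^1·0.1674^3 = -0.011326
d^2_{0,1}(0.3364) = +0.392905 -0.011326 = +0.381579
D = (+1.000000+0.000000i)·(+0.381579)·(+0.149564+0.988752i) = +0.057070+0.377287i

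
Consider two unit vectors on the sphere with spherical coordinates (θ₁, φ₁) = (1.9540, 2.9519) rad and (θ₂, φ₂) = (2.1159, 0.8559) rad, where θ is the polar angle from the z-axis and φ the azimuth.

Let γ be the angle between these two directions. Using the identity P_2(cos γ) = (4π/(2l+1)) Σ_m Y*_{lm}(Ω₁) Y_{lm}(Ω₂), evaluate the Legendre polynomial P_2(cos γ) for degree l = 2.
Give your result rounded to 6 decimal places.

-0.437721

Addition theorem: P_2(cos γ) = (4π/5) Σ_m Y*_{lm}(Ω₁) Y_{lm}(Ω₂), m = −2…2:
  m=-2: Y*=(0.308647, -0.123058)  Y=(-0.039691, -0.279622)  product (-0.046660, -0.081420)
  m=-1: Y*=(0.263096, -0.050515)  Y=(-0.224534, 0.258656)  product (-0.046008, 0.079394)
  m=+0: Y*=(-0.183120, -0.000000)  Y=(-0.061013, 0.000000)  product (0.011173, 0.000000)
  m=+1: Y*=(-0.263096, -0.050515)  Y=(0.224534, 0.258656)  product (-0.046008, -0.079394)
  m=+2: Y*=(0.308647, 0.123058)  Y=(-0.039691, 0.279622)  product (-0.046660, 0.081420)
Accumulated sum (-0.174164, 0.000000); after 4π/(2l+1) scaling, (-0.437721, 0.000000) ⇒ P_2 = -0.437721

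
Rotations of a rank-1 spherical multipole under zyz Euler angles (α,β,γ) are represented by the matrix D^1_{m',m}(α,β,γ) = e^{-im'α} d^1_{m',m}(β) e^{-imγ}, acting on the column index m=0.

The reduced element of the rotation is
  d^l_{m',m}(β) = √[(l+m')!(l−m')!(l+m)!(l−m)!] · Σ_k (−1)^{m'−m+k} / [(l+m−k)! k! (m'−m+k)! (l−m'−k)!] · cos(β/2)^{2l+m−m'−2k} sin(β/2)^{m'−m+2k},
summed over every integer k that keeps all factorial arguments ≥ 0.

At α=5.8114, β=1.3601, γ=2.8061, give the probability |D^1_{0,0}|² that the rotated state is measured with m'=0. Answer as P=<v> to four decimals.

P=0.0437

First d^1_{0,0}(β=1.3601), then the phase factors e^{-i(0)α} and e^{-i(0)γ}:
With c≡cos(β/2)=0.777541 and s≡sin(β/2)=0.628832, N=[1·1·1·1]^{1/2}=1.000000
k∈{0,1} keeps every argument non-negative
  k=0: (−1)^0·1.0000/(1)·0.7775^2·0.6288^0 = +0.604570
  k=1: (−1)^1·1.0000/(1)·0.7775^0·0.6288^2 = -0.395430
d^1_{0,0}(1.3601) = +0.604570 -0.395430 = +0.209141
|D^1_{0,0}|² = |d^1_{0,0}(β)|² = (+0.209141)² = 0.043740 (the z-rotation phases have unit modulus)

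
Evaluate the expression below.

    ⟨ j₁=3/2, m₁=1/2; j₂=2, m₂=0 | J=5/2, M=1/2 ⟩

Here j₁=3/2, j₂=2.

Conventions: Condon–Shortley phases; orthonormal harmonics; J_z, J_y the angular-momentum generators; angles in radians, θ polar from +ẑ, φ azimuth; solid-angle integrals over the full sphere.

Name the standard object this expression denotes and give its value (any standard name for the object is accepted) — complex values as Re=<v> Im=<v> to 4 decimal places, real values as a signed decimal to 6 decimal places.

This is a Clebsch–Gordan (vector-coupling) coefficient.
j₁+j₂−J=1  J+j₁−j₂=2  J−j₁+j₂=3  j₁+j₂+J+1=7
(j₁±m₁, j₂±m₂, J±M) = (2,1,2,2,3,2)
P² = 48/35
sum k=0..1:
  [0] +1/2 = 1/2
  [1] −1/4 = -1/4
S = 1/4
C² = P²·S² = 3/35 ; C = +0.292770

Clebsch–Gordan coefficient, +√(3/35) ≈ +0.292770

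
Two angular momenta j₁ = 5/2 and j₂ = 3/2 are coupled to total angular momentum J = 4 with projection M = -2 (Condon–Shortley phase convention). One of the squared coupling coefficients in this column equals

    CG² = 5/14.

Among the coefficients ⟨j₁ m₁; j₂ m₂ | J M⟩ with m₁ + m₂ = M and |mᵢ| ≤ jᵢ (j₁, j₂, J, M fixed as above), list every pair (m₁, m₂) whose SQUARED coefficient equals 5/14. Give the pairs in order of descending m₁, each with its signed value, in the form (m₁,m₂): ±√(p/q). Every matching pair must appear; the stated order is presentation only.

(-1/2,-3/2): +√(5/14)

Admissible pairs with m₁+m₂ = M = -2: (-5/2,1/2), (-3/2,-1/2), (-1/2,-3/2)
  (m₁,m₂)=(-1/2,-3/2): CG² = 5/14, CG = +√(5/14)   ← matches the target
  (m₁,m₂)=(-3/2,-1/2): CG² = 15/28, CG = +√(15/28)
  (m₁,m₂)=(-5/2,1/2): CG² = 3/28, CG = +√(3/28)
Pairs with CG² = 5/14: (-1/2,-3/2): +√(5/14)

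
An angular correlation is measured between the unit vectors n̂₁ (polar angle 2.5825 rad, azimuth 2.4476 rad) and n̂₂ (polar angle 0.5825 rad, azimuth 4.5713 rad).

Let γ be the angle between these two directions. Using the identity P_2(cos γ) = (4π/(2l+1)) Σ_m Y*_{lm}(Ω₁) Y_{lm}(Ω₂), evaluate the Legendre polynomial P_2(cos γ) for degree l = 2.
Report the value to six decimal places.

Summing Y*_{l m}(θ₁,φ₁)·Y_{l m}(θ₂,φ₂) over m ∈ [−2, 2]; prefactor 4π/(2·2+1) = 2.513274:
  term(m=-2) = (-0.005697, 0.011355)   from Y*(Ω₁)=(0.019757, -0.106864), Y(Ω₂)=(-0.112273, -0.032550)
  term(m=-1) = (0.064745, 0.104917)   from Y*(Ω₁)=(0.267030, -0.222188), Y(Ω₂)=(-0.049907, 0.351378)
  term(m=+0) = (0.125580, 0.000000)   from Y*(Ω₁)=(0.364584, -0.000000), Y(Ω₂)=(0.344447, 0.000000)
  term(m=+1) = (0.064745, -0.104917)   from Y*(Ω₁)=(-0.267030, -0.222188), Y(Ω₂)=(0.049907, 0.351378)
  term(m=+2) = (-0.005697, -0.011355)   from Y*(Ω₁)=(0.019757, 0.106864), Y(Ω₂)=(-0.112273, 0.032550)
Σ over m = (0.243677, 0.000000); ×(4π/5) → (0.612428, 0.000000). Real part: 0.612428

0.612428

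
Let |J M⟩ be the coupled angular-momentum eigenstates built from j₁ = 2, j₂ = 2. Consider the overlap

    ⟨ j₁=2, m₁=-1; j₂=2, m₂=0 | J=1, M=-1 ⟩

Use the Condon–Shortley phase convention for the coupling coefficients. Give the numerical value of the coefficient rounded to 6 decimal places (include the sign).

triangle: 3!×1!×1!/6! = 6/720
(j±m)!: 1!×3!×2!×2!×0!×2! = 48
prefactor² = (2J+1)×Δ×N² = 6/5
  k=2: +1/(2!×1!×1!×0!×0!×1!) = 1/2
Σ = 1/2  ⇒  CG² = 6/5×(1/2)² = 3/10
CG = +√(3/10) = +0.547723

+√(3/10) ≈ +0.547723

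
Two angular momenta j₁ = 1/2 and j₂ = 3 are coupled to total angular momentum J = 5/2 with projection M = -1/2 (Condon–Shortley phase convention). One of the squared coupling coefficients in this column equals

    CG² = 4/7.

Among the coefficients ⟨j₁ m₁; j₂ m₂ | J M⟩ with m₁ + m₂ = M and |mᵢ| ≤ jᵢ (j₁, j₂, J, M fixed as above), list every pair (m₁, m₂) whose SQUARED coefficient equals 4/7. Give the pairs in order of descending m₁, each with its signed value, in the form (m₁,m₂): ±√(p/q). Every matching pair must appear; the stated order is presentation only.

Admissible pairs with m₁+m₂ = M = -1/2: (-1/2,0), (1/2,-1)
  (m₁,m₂)=(1/2,-1): CG² = 4/7, CG = +√(4/7)   ← matches the target
  (m₁,m₂)=(-1/2,0): CG² = 3/7, CG = −√(3/7)
Pairs with CG² = 4/7: (1/2,-1): +√(4/7)

(1/2,-1): +√(4/7)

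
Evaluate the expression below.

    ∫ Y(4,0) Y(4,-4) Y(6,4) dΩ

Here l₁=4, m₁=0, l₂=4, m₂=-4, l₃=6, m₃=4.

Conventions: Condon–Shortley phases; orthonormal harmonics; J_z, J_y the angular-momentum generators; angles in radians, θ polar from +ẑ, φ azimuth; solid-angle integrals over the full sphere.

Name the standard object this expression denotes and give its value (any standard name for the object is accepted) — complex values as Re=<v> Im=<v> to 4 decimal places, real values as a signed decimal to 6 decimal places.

Gaunt coefficient, -0.190852

This is a Gaunt coefficient — the integral of a triple product of spherical harmonics over the sphere.
Rules hold: Σm=0, L=14 even, 0≤6≤8.
N = 9·9·13 = 1053
Δ = 2!·6!·6!/15! = 1/1261260
Racah Σ t=0..2: t=0:+1/4608 t=1:−1/1296 t=2:+1/4608 = -7/20736
⇒ 3j(4 4 6; 0 0 0)² = 20/1287, sgn -1
Racah Σ t=0..0: t=0:+1/69120 = 1/69120
⇒ 3j(4 4 6; 0 -4 4)² = 4/143, sgn +1
4πI² = N·(3j₀)²·(3jₘ)² = 720/1573
I = -1·√(0.457724/4π) = -0.19085211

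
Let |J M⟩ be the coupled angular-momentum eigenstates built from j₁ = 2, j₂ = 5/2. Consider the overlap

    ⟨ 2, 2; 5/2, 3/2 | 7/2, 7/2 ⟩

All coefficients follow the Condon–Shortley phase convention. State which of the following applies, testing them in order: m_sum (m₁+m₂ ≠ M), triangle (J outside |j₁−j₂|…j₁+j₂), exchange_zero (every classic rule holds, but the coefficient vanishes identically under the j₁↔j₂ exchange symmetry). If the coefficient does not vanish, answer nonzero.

nonzero

m-sum: m₁+m₂ = 2+3/2 = 7/2, M = 7/2  ✓
triangle: |j₁−j₂| = 1/2 ≤ J = 7/2 ≤ j₁+j₂ = 9/2  ✓
exchange: j₁≠j₂ or m₁≠m₂ — the exchange symmetry imposes no constraint here
value check: CG = +√(4/9) = +0.666667 ≠ 0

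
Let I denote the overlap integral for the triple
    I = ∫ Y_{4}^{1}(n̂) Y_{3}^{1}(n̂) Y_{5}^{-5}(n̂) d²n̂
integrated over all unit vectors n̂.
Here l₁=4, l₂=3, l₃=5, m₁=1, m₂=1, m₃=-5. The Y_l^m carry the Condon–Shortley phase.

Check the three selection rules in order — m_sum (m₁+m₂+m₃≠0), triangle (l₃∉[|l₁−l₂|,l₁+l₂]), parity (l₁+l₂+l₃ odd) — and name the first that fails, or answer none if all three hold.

Σmᵢ = -3  ✗
l₃∈[|l₁−l₂|,l₁+l₂]=[1,7], have l₃=5
Σlᵢ = 12 ⇒ even

m_sum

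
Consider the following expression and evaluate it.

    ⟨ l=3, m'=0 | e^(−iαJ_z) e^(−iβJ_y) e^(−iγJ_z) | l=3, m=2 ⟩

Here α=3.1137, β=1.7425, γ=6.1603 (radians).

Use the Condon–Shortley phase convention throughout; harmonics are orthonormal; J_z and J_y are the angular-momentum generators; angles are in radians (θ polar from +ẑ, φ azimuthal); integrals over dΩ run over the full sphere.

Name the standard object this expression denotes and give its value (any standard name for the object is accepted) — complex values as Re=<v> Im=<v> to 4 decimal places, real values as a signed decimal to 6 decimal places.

This is a Wigner D-matrix element — the rotation-matrix element ⟨l m'| R(α,β,γ) |l m⟩ in the angular-momentum basis.
D^3_{0,2}(3.1137,1.7425,6.1603) = e^{-i·0·3.1137}·d^3_{0,2}(1.7425)·e^{-i·2·6.1603}. Compute d first:
Half-angle: c=0.643871, s=0.765134. N=√(6·6·120·1)=65.726707
k: max(0,(2)−(0))=2 … min(3+(2),3−(0))=3
  k=2: (−1)^0·65.7267/(12)·0.6439^4·0.7651^2 = +0.551100
  k=3: (−1)^1·65.7267/(12)·0.6439^2·0.7651^4 = -0.778231
d^3_{0,2}(1.7425) = +0.551100 -0.778231 = -0.227131
Phases: e^{-i·(0)·3.1137}=+1.000000+0.000000i, e^{-i·(2)·6.1603}=+0.969950+0.243304i ⇒ D=-0.220306-0.055262i

Wigner D-matrix element, Re=-0.2203 Im=-0.0553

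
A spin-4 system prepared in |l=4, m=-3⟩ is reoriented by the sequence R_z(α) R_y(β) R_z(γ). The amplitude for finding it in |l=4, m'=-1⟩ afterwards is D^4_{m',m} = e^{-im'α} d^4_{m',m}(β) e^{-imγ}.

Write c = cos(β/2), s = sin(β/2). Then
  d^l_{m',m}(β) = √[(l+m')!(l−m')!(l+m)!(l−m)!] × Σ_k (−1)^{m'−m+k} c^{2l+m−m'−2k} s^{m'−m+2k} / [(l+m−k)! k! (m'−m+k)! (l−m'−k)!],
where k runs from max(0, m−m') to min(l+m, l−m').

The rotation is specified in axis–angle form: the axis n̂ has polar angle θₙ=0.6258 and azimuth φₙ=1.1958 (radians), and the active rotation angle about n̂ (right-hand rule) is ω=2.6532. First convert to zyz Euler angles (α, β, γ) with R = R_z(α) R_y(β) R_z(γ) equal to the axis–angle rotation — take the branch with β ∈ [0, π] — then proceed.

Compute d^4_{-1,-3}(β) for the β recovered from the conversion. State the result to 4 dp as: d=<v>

d=0.1628

Axis–angle → zyz. n̂ = (sinθₙcosφₙ, sinθₙsinφₙ, cosθₙ) = (+0.214541, +0.545042, +0.810495), ω = 2.6532.
R = I cosω + sinω [n̂]ₓ + (1−cosω) n̂n̂ᵀ gives
  R = [-0.796414, -0.160094, +0.583176; +0.600486, -0.323678, +0.731197; +0.071702, +0.932525, +0.353916]
β = atan2(√(R₁₃²+R₂₃²), R₃₃) = 1.209042; α = atan2(R₂₃, R₁₃) mod 2π = 0.897542; γ = atan2(R₃₂, −R₃₁) mod 2π = 1.647535
d^4_{-1,-3}(β=1.2090) via the finite sum:
c=cos(1.209042/2)=0.822775, s=sin(1.209042/2)=0.568368; N=√[6·120·1·5040]=1904.940944
k: max(0,(-3)−(-1))=0 … min(4+(-3),4−(-1))=1
  k=0: (−1)^2·1904.9409/(240)·0.8228^6·0.5684^2 = +0.795453
  k=1: (−1)^3·1904.9409/(144)·0.8228^4·0.5684^4 = -0.632646
d^4_{-1,-3}(1.2090) = +0.795453 -0.632646 = +0.162807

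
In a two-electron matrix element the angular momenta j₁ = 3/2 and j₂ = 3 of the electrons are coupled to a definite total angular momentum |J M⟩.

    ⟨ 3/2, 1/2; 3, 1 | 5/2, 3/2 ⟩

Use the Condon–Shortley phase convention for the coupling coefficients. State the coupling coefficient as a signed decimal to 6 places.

triangle: 2!*1!*4!/8! = 48/40320
(j±m)!: 2!*1!*4!*2!*4!*1! = 2304
prefactor² = (2J+1)*Δ*N² = 576/35
  k=0: +1/(0!*2!*1!*4!*0!*0!) = 1/48
  k=1: −1/(1!*1!*0!*3!*1!*1!) = -1/6
Σ = -7/48  ⇒  CG² = 576/35*(-7/48)² = 7/20
CG = −√(7/20) = -0.591608

−√(7/20) ≈ -0.591608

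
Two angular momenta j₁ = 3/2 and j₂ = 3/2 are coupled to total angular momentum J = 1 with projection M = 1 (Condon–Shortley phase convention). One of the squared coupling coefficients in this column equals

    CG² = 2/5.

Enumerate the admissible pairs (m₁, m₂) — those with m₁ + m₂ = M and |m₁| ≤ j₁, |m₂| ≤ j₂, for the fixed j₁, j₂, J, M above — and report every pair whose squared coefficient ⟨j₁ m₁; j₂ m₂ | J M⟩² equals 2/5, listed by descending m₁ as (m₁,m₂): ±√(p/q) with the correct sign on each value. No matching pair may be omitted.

(1/2,1/2): −√(2/5)

Admissible pairs with m₁+m₂ = M = 1: (-1/2,3/2), (1/2,1/2), (3/2,-1/2)
  (m₁,m₂)=(3/2,-1/2): CG² = 3/10, CG = +√(3/10)
  (m₁,m₂)=(1/2,1/2): CG² = 2/5, CG = −√(2/5)   ← matches the target
  (m₁,m₂)=(-1/2,3/2): CG² = 3/10, CG = +√(3/10)
Pairs with CG² = 2/5: (1/2,1/2): −√(2/5)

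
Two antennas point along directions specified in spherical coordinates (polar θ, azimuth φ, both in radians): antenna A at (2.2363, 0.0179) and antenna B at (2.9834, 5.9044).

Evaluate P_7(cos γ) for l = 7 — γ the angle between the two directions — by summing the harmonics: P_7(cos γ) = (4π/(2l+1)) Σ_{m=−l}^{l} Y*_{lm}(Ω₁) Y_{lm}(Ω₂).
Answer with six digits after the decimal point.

Summing Y*_{l m}(θ₁,φ₁)·Y_{l m}(θ₂,φ₂) over m ∈ [−7, 7]; prefactor 4π/(2·7+1) = 0.837758:
  m=-7: Y*=(0.092446, 0.011644)  Y=(-0.000001, 0.000001)  product (-0.000000, 0.000000)
  m=-6: Y*=(-0.272087, -0.029335)  Y=(0.000018, -0.000022)  product (-0.000006, 0.000005)
  m=-5: Y*=(0.435423, 0.039075)  Y=(-0.000132, 0.000394)  product (-0.000073, 0.000166)
  m=-4: Y*=(-0.338501, -0.024278)  Y=(-0.000240, -0.004313)  product (-0.000023, 0.001466)
  m=-3: Y*=(-0.074049, -0.003980)  Y=(0.013586, 0.029280)  product (-0.000889, -0.002222)
  m=-2: Y*=(0.367514, 0.013163)  Y=(-0.121791, -0.115194)  product (-0.043244, -0.043939)
  m=-1: Y*=(-0.085761, -0.001535)  Y=(0.502608, 0.200040)  product (-0.042797, -0.017927)
  m=+0: Y*=(-0.343129, -0.000000)  Y=(-0.741669, 0.000000)  product (0.254488, 0.000000)
  m=+1: Y*=(0.085761, -0.001535)  Y=(-0.502608, 0.200040)  product (-0.042797, 0.017927)
  m=+2: Y*=(0.367514, -0.013163)  Y=(-0.121791, 0.115194)  product (-0.043244, 0.043939)
  m=+3: Y*=(0.074049, -0.003980)  Y=(-0.013586, 0.029280)  product (-0.000889, 0.002222)
  m=+4: Y*=(-0.338501, 0.024278)  Y=(-0.000240, 0.004313)  product (-0.000023, -0.001466)
  m=+5: Y*=(-0.435423, 0.039075)  Y=(0.000132, 0.000394)  product (-0.000073, -0.000166)
  m=+6: Y*=(-0.272087, 0.029335)  Y=(0.000018, 0.000022)  product (-0.000006, -0.000005)
  m=+7: Y*=(-0.092446, 0.011644)  Y=(0.000001, 0.000001)  product (-0.000000, -0.000000)
Accumulated sum (0.080424, 0.000000); after 4π/(2l+1) scaling, (0.067375, 0.000000) ⇒ P_7 = 0.067375

0.067375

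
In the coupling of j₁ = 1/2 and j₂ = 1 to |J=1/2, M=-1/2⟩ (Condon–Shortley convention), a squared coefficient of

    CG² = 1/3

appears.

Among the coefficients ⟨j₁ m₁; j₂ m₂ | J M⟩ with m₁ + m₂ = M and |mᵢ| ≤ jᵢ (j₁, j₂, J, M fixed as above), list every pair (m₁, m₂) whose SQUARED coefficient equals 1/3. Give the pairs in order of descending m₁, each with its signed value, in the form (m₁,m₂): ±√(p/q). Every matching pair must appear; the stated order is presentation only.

(-1/2,0): −√(1/3)

Admissible pairs with m₁+m₂ = M = -1/2: (-1/2,0), (1/2,-1)
  (m₁,m₂)=(1/2,-1): CG² = 2/3, CG = +√(2/3)
  (m₁,m₂)=(-1/2,0): CG² = 1/3, CG = −√(1/3)   ← matches the target
Pairs with CG² = 1/3: (-1/2,0): −√(1/3)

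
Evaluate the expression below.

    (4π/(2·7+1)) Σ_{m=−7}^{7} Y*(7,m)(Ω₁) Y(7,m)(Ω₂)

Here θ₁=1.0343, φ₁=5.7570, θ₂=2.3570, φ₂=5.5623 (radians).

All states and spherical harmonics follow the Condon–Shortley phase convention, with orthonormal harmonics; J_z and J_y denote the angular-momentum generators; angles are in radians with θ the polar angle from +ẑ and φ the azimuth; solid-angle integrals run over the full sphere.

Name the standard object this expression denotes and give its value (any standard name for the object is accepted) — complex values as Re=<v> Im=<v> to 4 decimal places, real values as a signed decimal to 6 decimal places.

Legendre polynomial (addition theorem), -0.288942

This sum is the spherical-harmonic addition theorem: it equals the Legendre polynomial P_l(cos γ) of the angle γ between the two directions.
Summing Y*_{l m}(θ₁,φ₁)·Y_{l m}(θ₂,φ₂) over m ∈ [−7, 7]; prefactor 4π/(2·7+1) = 0.837758:
  term(m=-7) = +0.001572+0.007451i   from Y*(Ω₁)=-0.148470+0.089341i, Y(Ω₂)=+0.014400-0.041523i
  term(m=-6) = -0.024881-0.058426i   from Y*(Ω₁)=-0.385510+0.005983i, Y(Ω₂)=+0.062174+0.152521i
  term(m=-5) = +0.082576+0.121405i   from Y*(Ω₁)=-0.359819-0.201583i, Y(Ω₂)=-0.318542-0.158947i
  term(m=-4) = -0.026231-0.025887i   from Y*(Ω₁)=-0.041284-0.069828i, Y(Ω₂)=+0.439266-0.115938i
  term(m=-3) = -0.059573-0.039381i   from Y*(Ω₁)=+0.002443+0.314875i, Y(Ω₂)=-0.126527+0.188214i
  term(m=-2) = -0.050747-0.020824i   from Y*(Ω₁)=-0.116440+0.204111i, Y(Ω₂)=+0.030035+0.231491i
  term(m=-1) = -0.076923-0.015169i   from Y*(Ω₁)=+0.196235-0.113974i, Y(Ω₂)=-0.259545-0.228046i
  term(m=+0) = -0.036485+0.000000i   from Y*(Ω₁)=+0.266821-0.000000i, Y(Ω₂)=-0.136738+0.000000i
  term(m=+1) = -0.076923+0.015169i   from Y*(Ω₁)=-0.196235-0.113974i, Y(Ω₂)=+0.259545-0.228046i
  term(m=+2) = -0.050747+0.020824i   from Y*(Ω₁)=-0.116440-0.204111i, Y(Ω₂)=+0.030035-0.231491i
  term(m=+3) = -0.059573+0.039381i   from Y*(Ω₁)=-0.002443+0.314875i, Y(Ω₂)=+0.126527+0.188214i
  term(m=+4) = -0.026231+0.025887i   from Y*(Ω₁)=-0.041284+0.069828i, Y(Ω₂)=+0.439266+0.115938i
  term(m=+5) = +0.082576-0.121405i   from Y*(Ω₁)=+0.359819-0.201583i, Y(Ω₂)=+0.318542-0.158947i
  term(m=+6) = -0.024881+0.058426i   from Y*(Ω₁)=-0.385510-0.005983i, Y(Ω₂)=+0.062174-0.152521i
  term(m=+7) = +0.001572-0.007451i   from Y*(Ω₁)=+0.148470+0.089341i, Y(Ω₂)=-0.014400-0.041523i
Σ over m = -0.344899-0.000000i; ×(4π/15) → -0.288942-0.000000i. Real part: -0.288942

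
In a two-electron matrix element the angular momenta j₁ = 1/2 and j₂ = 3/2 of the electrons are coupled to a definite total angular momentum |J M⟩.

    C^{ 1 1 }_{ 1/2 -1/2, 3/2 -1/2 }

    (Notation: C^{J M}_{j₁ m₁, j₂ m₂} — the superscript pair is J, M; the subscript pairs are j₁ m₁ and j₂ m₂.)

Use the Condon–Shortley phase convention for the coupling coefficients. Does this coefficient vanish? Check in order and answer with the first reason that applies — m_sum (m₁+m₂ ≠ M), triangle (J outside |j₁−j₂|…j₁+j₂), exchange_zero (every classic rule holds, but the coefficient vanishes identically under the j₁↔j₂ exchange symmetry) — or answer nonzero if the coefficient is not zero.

m_sum

m-sum: m₁+m₂ = -1/2+(-1/2) = -1, M = 1  ✗ ⇒ coefficient is 0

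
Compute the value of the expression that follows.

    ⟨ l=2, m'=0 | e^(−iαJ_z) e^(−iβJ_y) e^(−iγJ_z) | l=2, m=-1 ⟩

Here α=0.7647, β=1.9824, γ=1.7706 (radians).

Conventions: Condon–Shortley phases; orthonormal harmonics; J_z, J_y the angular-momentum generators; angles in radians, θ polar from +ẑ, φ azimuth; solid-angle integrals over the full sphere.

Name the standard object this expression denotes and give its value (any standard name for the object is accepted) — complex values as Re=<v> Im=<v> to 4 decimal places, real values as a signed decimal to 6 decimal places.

Wigner D-matrix element, Re=-0.0891 Im=0.4401

This is a Wigner D-matrix element — the rotation-matrix element ⟨l m'| R(α,β,γ) |l m⟩ in the angular-momentum basis.
Split into d^2_{0,-1}(β=1.9824) × two z-phases.
With c≡cos(β/2)=0.547686 and s≡sin(β/2)=0.836684, N=[2·2·1·6]^{1/2}=4.898979
k∈{0,1} keeps every argument non-negative
  k=0: (−1)^1·4.8990/(2)·0.5477^3·0.8367^1 = -0.336692
  k=1: (−1)^2·4.8990/(2)·0.5477^1·0.8367^3 = +0.785763
d^2_{0,-1}(1.9824) = -0.336692 +0.785763 = +0.449071
Phases: e^{-i·(0)·0.7647}=+1.000000+0.000000i, e^{-i·(-1)·1.7706}=-0.198477+0.980106i ⇒ D=-0.089130+0.440137i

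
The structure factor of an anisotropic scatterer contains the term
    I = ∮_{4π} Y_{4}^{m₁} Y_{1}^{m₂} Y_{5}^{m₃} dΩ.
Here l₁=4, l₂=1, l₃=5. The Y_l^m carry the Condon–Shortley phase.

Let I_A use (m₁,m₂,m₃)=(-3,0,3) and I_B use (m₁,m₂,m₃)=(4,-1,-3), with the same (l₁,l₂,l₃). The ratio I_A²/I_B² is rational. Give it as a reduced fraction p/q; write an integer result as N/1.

l's match ⇒ only the (l;m) 3-j factors differ between A and B.
A: triangle coeff Δ(4,1,5) = 1/495; Σ_t [0,0]: t=0:+1/5040 = 1/5040; (3j)²=16/495 [(4 1 5; -3 0 3)], sign=+1
B: triangle coeff Δ(4,1,5) = 1/495; Σ_t [0,0]: t=0:+1/80640 = 1/80640; (3j)²=1/495 [(4 1 5; 4 -1 -3)], sign=+1
I_A²/I_B² = (16/495)/(1/495) = 16/1

16/1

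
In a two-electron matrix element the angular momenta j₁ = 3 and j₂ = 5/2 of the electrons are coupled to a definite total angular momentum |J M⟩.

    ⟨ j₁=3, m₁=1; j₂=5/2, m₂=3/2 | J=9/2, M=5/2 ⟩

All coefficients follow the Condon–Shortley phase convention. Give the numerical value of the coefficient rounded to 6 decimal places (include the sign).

-0.317821  (= −√(10/99))

√[10·1!5!4!/11! · 4!2!4!1!7!2!] = √(92160/11)
  +(−1)^0/∏(0,1,2,4,3,0)! = 1/288  (running 1/288)
  +(−1)^1/∏(1,0,1,3,4,1)! = -1/144  (running -1/288)
⟨..|..⟩ = √(92160/11)·(-1/288) = -0.317821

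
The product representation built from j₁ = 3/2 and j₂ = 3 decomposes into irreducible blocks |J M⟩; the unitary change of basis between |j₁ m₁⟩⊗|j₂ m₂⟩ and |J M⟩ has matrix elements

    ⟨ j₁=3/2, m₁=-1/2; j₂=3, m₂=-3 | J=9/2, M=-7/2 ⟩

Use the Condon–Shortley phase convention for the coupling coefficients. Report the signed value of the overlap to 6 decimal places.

j₁+j₂−J=0  J+j₁−j₂=3  J−j₁+j₂=6  j₁+j₂+J+1=10
(j₁±m₁, j₂±m₂, J±M) = (1,2,0,6,1,8)
P² = 691200
sum k=0..0:
  [0] +1/1440 = 1/1440
S = 1/1440
C² = P²·S² = 1/3 ; C = +0.577350

+0.577350  (= +√(1/3))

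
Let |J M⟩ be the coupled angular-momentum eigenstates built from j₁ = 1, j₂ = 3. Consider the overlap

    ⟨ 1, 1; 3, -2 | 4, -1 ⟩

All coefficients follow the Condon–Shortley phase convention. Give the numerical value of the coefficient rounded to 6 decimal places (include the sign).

+0.327327  (= +√(3/28))

triangle: 0!·2!·6!/9! = 1440/362880
(j±m)!: 2!·0!·1!·5!·3!·5! = 172800
prefactor² = (2J+1)·Δ·N² = 43200/7
  k=0: +1/(0!·0!·0!·1!·2!·5!) = 1/240
Σ = 1/240  ⇒  CG² = 43200/7·(1/240)² = 3/28
CG = +√(3/28) = +0.327327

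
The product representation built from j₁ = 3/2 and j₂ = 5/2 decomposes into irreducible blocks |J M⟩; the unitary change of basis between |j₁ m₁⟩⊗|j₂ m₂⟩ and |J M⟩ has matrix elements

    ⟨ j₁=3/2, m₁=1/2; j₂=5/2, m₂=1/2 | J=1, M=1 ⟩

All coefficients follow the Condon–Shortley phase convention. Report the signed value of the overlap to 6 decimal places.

-0.387298

√[3·3!0!2!/6! · 2!1!3!2!2!0!] = √(12/5)
  +(−1)^1/∏(1,2,0,2,0,0)! = -1/4  (running -1/4)
⟨..|..⟩ = √(12/5)·(-1/4) = -0.387298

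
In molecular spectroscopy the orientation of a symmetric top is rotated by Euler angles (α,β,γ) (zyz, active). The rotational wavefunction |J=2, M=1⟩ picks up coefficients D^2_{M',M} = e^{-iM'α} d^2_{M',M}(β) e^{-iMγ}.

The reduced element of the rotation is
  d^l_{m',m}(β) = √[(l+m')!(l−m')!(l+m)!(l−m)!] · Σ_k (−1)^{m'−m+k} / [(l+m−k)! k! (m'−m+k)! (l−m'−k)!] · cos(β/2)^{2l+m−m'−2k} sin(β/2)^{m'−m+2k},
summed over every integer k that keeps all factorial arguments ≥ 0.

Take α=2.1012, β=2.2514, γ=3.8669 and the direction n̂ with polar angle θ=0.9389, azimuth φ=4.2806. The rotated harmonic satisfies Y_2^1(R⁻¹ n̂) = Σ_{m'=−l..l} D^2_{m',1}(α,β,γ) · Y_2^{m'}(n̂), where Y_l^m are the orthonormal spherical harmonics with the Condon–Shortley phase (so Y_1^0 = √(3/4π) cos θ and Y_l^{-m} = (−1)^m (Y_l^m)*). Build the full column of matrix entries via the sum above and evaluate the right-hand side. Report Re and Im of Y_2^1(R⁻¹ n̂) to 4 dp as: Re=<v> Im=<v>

Re=-0.1765 Im=-0.3426

Need the full column D^2_{m',1} for m'=−2..2 at α=2.1012, β=2.2514, γ=3.8669.
cos(β/2)=0.430545, sin(β/2)=0.902569
d^2_{-2,1}: single k=3 term ⇒ +0.633126;  D = +0.597826+0.208451i
d^2_{-1,1}: k∈[2..3] ⇒ +0.453022 -0.663624 = -0.210602;  D = +0.040788+0.206615i
d^2_{0,1}: k∈[1..2] ⇒ +0.176446 -0.775417 = -0.598972;  D = +0.448208-0.397337i
d^2_{1,1}: k∈[0..1] ⇒ +0.034362 -0.453022 = -0.418660;  D = -0.398049-0.129742i
d^2_{2,1}: single k=0 term ⇒ -0.144067;  D = +0.030781+0.140741i
Y_2^{m'}(θ=0.9389,φ=4.2806) and Σ D·Y over m':
  (+0.5978+0.2085i)·(-0.1634-0.1912i)  (+0.0408+0.2066i)·(-0.1541+0.3344i)  (+0.4482-0.3973i)·(+0.0147+0.0000i)  (-0.3980-0.1297i)·(+0.1541+0.3344i)  (+0.0308+0.1407i)·(-0.1634+0.1912i)
Y_2^1(R⁻¹ n̂) = -0.176504-0.342629i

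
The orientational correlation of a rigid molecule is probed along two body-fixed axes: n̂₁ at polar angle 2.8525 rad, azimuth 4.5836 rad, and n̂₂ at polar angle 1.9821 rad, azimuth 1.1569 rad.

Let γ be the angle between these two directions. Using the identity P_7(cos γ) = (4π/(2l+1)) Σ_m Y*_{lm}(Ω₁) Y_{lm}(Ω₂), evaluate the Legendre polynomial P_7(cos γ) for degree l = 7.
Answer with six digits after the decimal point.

Addition theorem: P_7(cos γ) = (4π/15) Σ_m Y*_{lm}(Ω₁) Y_{lm}(Ω₂), m = −7…7:
  m=-7: Y*=0.00006 + 0.00005j  Y=-0.06575 - 0.26374j  product 0.00001 - 0.00002j
  m=-6: Y*=0.00069 - 0.00067j  Y=-0.35093 + 0.27136j  product -0.00006 + 0.00042j
  m=-5: Y*=-0.00454 - 0.00605j  Y=0.22474 + 0.12239j  product -0.00028 - 0.00191j
  m=-4: Y*=-0.03616 + 0.02047j  Y=-0.01617 + 0.19027j  product -0.00331 - 0.00721j
  m=-3: Y*=0.06092 + 0.14974j  Y=0.31412 - 0.10728j  product 0.03520 + 0.04050j
  m=-2: Y*=0.40827 - 0.10755j  Y=0.03807 + 0.04144j  product 0.02000 + 0.01283j
  m=-1: Y*=-0.07926 - 0.61203j  Y=0.13383 - 0.30466j  product -0.19707 - 0.05776j
  m=+0: Y*=-0.13996 + 0.00000j  Y=0.01647 + 0.00000j  product -0.00231 + 0.00000j
  m=+1: Y*=0.07926 - 0.61203j  Y=-0.13383 - 0.30466j  product -0.19707 + 0.05776j
  m=+2: Y*=0.40827 + 0.10755j  Y=0.03807 - 0.04144j  product 0.02000 - 0.01283j
  m=+3: Y*=-0.06092 + 0.14974j  Y=-0.31412 - 0.10728j  product 0.03520 - 0.04050j
  m=+4: Y*=-0.03616 - 0.02047j  Y=-0.01617 - 0.19027j  product -0.00331 + 0.00721j
  m=+5: Y*=0.00454 - 0.00605j  Y=-0.22474 + 0.12239j  product -0.00028 + 0.00191j
  m=+6: Y*=0.00069 + 0.00067j  Y=-0.35093 - 0.27136j  product -0.00006 - 0.00042j
  m=+7: Y*=-0.00006 + 0.00005j  Y=0.06575 - 0.26374j  product 0.00001 + 0.00002j
Σ over m = -0.29333 + 0.00000j; ×(4π/15) → -0.24574 + 0.00000j. Real part: -0.245742

-0.245742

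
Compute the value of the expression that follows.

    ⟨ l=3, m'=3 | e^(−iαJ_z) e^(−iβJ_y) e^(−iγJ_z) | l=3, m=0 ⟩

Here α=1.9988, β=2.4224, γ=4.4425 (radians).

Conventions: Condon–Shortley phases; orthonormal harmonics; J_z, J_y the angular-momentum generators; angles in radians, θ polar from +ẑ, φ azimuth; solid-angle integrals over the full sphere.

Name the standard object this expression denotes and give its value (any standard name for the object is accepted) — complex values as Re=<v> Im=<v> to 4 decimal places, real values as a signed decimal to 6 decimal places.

Wigner D-matrix element, Re=-0.1533 Im=-0.0452

This is a Wigner D-matrix element — the rotation-matrix element ⟨l m'| R(α,β,γ) |l m⟩ in the angular-momentum basis.
Split into d^3_{3,0}(β=2.4224) × two z-phases.
Half-angle: c=0.351896, s=0.936039. N=√(720·1·6·6)=160.996894
k∈{0} keeps every argument non-negative
  k=0: (−1)^3·160.9969/(36)·0.3519^3·0.9360^3 = -0.159824
d^3_{3,0}(2.4224) = -0.159824
D = (+0.959158+0.282870i)·(-0.159824)·(+1.000000+0.000000i) = -0.153296-0.045209i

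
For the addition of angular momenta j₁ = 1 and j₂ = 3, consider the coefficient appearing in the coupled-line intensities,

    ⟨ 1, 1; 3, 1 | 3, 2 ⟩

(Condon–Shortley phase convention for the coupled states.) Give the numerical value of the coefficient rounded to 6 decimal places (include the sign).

j₁+j₂−J=1  J+j₁−j₂=1  J−j₁+j₂=5  j₁+j₂+J+1=8
(j₁±m₁, j₂±m₂, J±M) = (2,0,4,2,5,1)
P² = 240
sum k=0..0:
  [0] +1/24 = 1/24
S = 1/24
C² = P²·S² = 5/12 ; C = +0.645497

+0.645497  (= +√(5/12))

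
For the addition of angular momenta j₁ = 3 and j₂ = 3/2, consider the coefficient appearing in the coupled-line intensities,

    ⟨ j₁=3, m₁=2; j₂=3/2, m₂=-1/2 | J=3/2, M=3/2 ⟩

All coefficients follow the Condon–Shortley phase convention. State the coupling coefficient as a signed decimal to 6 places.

-0.534522  (= −√(2/7))

√[4·3!3!0!/7! · 5!1!1!2!3!0!] = √(288/7)
  +(−1)^1/∏(1,2,0,0,3,0)! = -1/12  (running -1/12)
⟨..|..⟩ = √(288/7)·(-1/12) = -0.534522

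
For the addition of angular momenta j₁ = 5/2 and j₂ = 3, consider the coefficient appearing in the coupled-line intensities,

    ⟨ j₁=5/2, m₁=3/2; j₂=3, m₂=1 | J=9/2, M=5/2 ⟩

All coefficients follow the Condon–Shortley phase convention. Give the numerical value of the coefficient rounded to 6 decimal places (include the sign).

+0.317821  (= +√(10/99))

j₁+j₂−J=1  J+j₁−j₂=4  J−j₁+j₂=5  j₁+j₂+J+1=11
(j₁±m₁, j₂±m₂, J±M) = (4,1,4,2,7,2)
P² = 92160/11
sum k=0..1:
  [0] +1/144 = 1/144
  [1] −1/288 = -1/288
S = 1/288
C² = P²·S² = 10/99 ; C = +0.317821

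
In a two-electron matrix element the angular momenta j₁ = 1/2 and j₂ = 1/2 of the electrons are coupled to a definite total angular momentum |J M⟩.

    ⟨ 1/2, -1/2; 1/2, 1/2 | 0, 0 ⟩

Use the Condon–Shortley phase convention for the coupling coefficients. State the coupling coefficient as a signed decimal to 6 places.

−√(1/2) ≈ -0.707107

j₁+j₂−J=1  J+j₁−j₂=0  J−j₁+j₂=0  j₁+j₂+J+1=2
(j₁±m₁, j₂±m₂, J±M) = (0,1,1,0,0,0)
P² = 1/2
sum k=1..1:
  [1] −1/1 = -1
S = -1
C² = P²·S² = 1/2 ; C = -0.707107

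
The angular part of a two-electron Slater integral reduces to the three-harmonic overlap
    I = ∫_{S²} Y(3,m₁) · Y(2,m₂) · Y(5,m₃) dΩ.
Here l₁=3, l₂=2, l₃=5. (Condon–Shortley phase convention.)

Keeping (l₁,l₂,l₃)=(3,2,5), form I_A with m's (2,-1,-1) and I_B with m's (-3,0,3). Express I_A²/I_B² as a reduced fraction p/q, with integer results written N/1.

Shared (l₁,l₂,l₃)=(3,2,5): N and (l;000)² cancel in I_A²/I_B².
A: Δ = 0!·6!·4!/11! = 1/2310; Racah Σ t=0..0: t=0:+1/720 = 1/720; ⇒ 3j(3 2 5; 2 -1 -1)² = 4/385, sgn +1
B: Δ = 0!·6!·4!/11! = 1/2310; Racah Σ t=0..0: t=0:+1/2880 = 1/2880; ⇒ 3j(3 2 5; -3 0 3)² = 2/165, sgn +1
I_A²/I_B² = (4/385)/(2/165) = 6/7

6/7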